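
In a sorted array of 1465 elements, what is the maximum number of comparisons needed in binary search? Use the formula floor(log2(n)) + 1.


Binary search halves the search space each step.
Maximum comparisons = floor(log2(1465)) + 1
log2(1465) = 10.5167
floor(log2(1465)) = 10, so 10 + 1 = 11
Final answer: 11


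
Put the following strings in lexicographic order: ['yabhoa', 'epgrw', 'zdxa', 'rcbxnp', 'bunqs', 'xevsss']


Compare strings character by character (the first differing letter decides):
  'bunqs' < 'epgrw' since 'b' < 'e' at position 1
  'epgrw' < 'rcbxnp' since 'e' < 'r' at position 1
  'rcbxnp' < 'xevsss' since 'r' < 'x' at position 1
  'xevsss' < 'yabhoa' since 'x' < 'y' at position 1
  'yabhoa' < 'zdxa' since 'y' < 'z' at position 1
Chaining these comparisons gives the alphabetical order.
Final answer: ['bunqs', 'epgrw', 'rcbxnp', 'xevsss', 'yabhoa', 'zdxa']


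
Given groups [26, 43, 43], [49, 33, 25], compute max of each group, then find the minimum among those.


Find max of each group:
  Group 1: [26, 43, 43] -> max = 43
  Group 2: [49, 33, 25] -> max = 49
Maxes: [43, 49]
Minimum of maxes = 43
Final answer: 43


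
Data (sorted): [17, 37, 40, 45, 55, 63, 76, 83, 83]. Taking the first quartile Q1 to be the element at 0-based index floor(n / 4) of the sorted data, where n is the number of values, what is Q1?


The list has n = 9 elements.
Q1 index = floor(9 / 4) = floor(2.25) = 2
Counting from index 0 in the sorted data, the element at index 2 is 40.
Final answer: 40


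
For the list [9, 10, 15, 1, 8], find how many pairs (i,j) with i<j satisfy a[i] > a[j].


For each element, count the later elements that are smaller than it:
  9 (index 0): smaller elements after it = [1, 8] -> 2
  10 (index 1): smaller elements after it = [1, 8] -> 2
  15 (index 2): smaller elements after it = [1, 8] -> 2
  1 (index 3): smaller elements after it = [] -> 0
Total inversions = 2 + 2 + 2 + 0 = 6
Final answer: 6


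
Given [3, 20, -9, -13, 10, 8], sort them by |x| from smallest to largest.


Compute absolute values:
  |3| = 3
  |20| = 20
  |-9| = 9
  |-13| = 13
  |10| = 10
  |8| = 8
Absolute values in increasing order: 3 < 8 < 9 < 10 < 13 < 20
Listing the original numbers in that order gives the answer.
Final answer: [3, 8, -9, 10, -13, 20]


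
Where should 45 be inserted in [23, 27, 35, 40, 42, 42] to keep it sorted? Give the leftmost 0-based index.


List is sorted: [23, 27, 35, 40, 42, 42]
We need the leftmost position where 45 can be inserted, i.e. the first index whose element is >= 45 (or the end of the list if none is).
Binary search with low=0, high=6 (0-based indices):
  low=0, high=6, mid=3: a[3]=40 < 45, so low = 4
  low=4, high=6, mid=5: a[5]=42 < 45, so low = 6
Now low = high = 6, so the insertion index is 6.
Final answer: 6


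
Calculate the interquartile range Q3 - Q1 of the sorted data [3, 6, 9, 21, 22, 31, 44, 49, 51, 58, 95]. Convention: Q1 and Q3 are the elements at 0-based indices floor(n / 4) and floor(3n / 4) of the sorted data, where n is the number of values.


The data has n = 11 elements.
Q1 index = floor(11 / 4) = floor(2.75) = 2; Q3 index = floor(3 * 11 / 4) = floor(8.25) = 8
Q1 = element at index 2 = 9
Q3 = element at index 8 = 51
IQR = 51 - 9 = 42
Final answer: 42


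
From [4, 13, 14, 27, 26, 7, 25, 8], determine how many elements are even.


Check each element:
  4 is even
  13 is odd
  14 is even
  27 is odd
  26 is even
  7 is odd
  25 is odd
  8 is even
Evens: [4, 14, 26, 8]
Count of evens = 4
Final answer: 4


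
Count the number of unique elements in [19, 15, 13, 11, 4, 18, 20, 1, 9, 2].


List all unique values:
Distinct values: [1, 2, 4, 9, 11, 13, 15, 18, 19, 20]
Count = 10
Final answer: 10


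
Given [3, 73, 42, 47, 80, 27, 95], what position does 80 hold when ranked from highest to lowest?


Sort descending: [95, 80, 73, 47, 42, 27, 3]
Find 80 in the sorted list.
80 is at position 2.
Final answer: 2


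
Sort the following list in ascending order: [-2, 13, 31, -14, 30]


Original list: [-2, 13, 31, -14, 30]
Repeatedly take the smallest remaining element:
  Remaining [-2, 13, 31, -14, 30] -> smallest is -14
  Remaining [-2, 13, 31, 30] -> smallest is -2
  Remaining [13, 31, 30] -> smallest is 13
  Remaining [31, 30] -> smallest is 30
  Remaining [31] -> smallest is 31
Collecting the picks in order gives the sorted list.
Final answer: [-14, -2, 13, 30, 31]


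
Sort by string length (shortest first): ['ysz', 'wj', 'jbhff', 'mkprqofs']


Compute lengths:
  'ysz' has length 3
  'wj' has length 2
  'jbhff' has length 5
  'mkprqofs' has length 8
Lengths in increasing order: 2 < 3 < 5 < 8
Listing the words in that order gives the answer.
Final answer: ['wj', 'ysz', 'jbhff', 'mkprqofs']


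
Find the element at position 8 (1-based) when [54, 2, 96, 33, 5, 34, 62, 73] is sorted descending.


Sort descending: [96, 73, 62, 54, 34, 33, 5, 2]
The 8th element (1-indexed) is at index 7.
Value = 2
Final answer: 2


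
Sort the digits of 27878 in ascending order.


The number 27878 has digits: 2, 7, 8, 7, 8
Sorted: 2, 7, 7, 8, 8
Joining the sorted digits gives the result.
Final answer: 27788


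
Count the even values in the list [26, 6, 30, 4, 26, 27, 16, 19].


Check each element:
  26 is even
  6 is even
  30 is even
  4 is even
  26 is even
  27 is odd
  16 is even
  19 is odd
Evens: [26, 6, 30, 4, 26, 16]
Count of evens = 6
Final answer: 6


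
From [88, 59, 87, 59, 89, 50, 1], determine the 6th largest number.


Sort descending: [89, 88, 87, 59, 59, 50, 1]
The 6th element (1-indexed) is at index 5.
Value = 50
Final answer: 50


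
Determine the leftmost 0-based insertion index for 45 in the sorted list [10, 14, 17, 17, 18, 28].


List is sorted: [10, 14, 17, 17, 18, 28]
We need the leftmost position where 45 can be inserted, i.e. the first index whose element is >= 45 (or the end of the list if none is).
Binary search with low=0, high=6 (0-based indices):
  low=0, high=6, mid=3: a[3]=17 < 45, so low = 4
  low=4, high=6, mid=5: a[5]=28 < 45, so low = 6
Now low = high = 6, so the insertion index is 6.
Final answer: 6


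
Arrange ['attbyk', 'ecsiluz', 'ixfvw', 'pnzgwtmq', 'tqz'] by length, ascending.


Compute lengths:
  'attbyk' has length 6
  'ecsiluz' has length 7
  'ixfvw' has length 5
  'pnzgwtmq' has length 8
  'tqz' has length 3
Lengths in increasing order: 3 < 5 < 6 < 7 < 8
Listing the words in that order gives the answer.
Final answer: ['tqz', 'ixfvw', 'attbyk', 'ecsiluz', 'pnzgwtmq']


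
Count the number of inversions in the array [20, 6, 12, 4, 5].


For each element, count the later elements that are smaller than it:
  20 (index 0): smaller elements after it = [6, 12, 4, 5] -> 4
  6 (index 1): smaller elements after it = [4, 5] -> 2
  12 (index 2): smaller elements after it = [4, 5] -> 2
  4 (index 3): smaller elements after it = [] -> 0
Total inversions = 4 + 2 + 2 + 0 = 8
Final answer: 8


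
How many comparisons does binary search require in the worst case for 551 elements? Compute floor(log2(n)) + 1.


Binary search halves the search space each step.
Maximum comparisons = floor(log2(551)) + 1
log2(551) = 9.1059
floor(log2(551)) = 9, so 9 + 1 = 10
Final answer: 10


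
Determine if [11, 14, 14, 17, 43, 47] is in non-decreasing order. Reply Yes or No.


Check consecutive pairs:
  11 <= 14? True
  14 <= 14? True
  14 <= 17? True
  17 <= 43? True
  43 <= 47? True
Every consecutive pair is in order, so the list is non-decreasing.
Final answer: Yes


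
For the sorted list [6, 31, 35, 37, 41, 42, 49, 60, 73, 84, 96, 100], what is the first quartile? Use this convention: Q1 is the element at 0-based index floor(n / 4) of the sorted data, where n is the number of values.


The list has n = 12 elements.
Q1 index = floor(12 / 4) = floor(3) = 3
Counting from index 0 in the sorted data, the element at index 3 is 37.
Final answer: 37


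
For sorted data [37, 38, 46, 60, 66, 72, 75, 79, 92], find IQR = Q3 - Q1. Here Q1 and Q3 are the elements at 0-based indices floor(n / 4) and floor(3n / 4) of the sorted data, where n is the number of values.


The data has n = 9 elements.
Q1 index = floor(9 / 4) = floor(2.25) = 2; Q3 index = floor(3 * 9 / 4) = floor(6.75) = 6
Q1 = element at index 2 = 46
Q3 = element at index 6 = 75
IQR = 75 - 46 = 29
Final answer: 29


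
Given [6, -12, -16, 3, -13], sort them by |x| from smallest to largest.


Compute absolute values:
  |6| = 6
  |-12| = 12
  |-16| = 16
  |3| = 3
  |-13| = 13
Absolute values in increasing order: 3 < 6 < 12 < 13 < 16
Listing the original numbers in that order gives the answer.
Final answer: [3, 6, -12, -13, -16]


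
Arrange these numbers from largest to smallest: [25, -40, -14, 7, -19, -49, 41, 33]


Original list: [25, -40, -14, 7, -19, -49, 41, 33]
Repeatedly take the largest remaining element:
  Remaining [25, -40, -14, 7, -19, -49, 41, 33] -> largest is 41
  Remaining [25, -40, -14, 7, -19, -49, 33] -> largest is 33
  Remaining [25, -40, -14, 7, -19, -49] -> largest is 25
  Remaining [-40, -14, 7, -19, -49] -> largest is 7
  Remaining [-40, -14, -19, -49] -> largest is -14
  Remaining [-40, -19, -49] -> largest is -19
  Remaining [-40, -49] -> largest is -40
  Remaining [-49] -> largest is -49
Collecting the picks in order gives the descending list.
Final answer: [41, 33, 25, 7, -14, -19, -40, -49]


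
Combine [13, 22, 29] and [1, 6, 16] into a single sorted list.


List A: [13, 22, 29]
List B: [1, 6, 16]
Repeatedly compare the front elements and take the smaller:
  13 vs 1 -> take 1
  13 vs 6 -> take 6
  13 vs 16 -> take 13
  22 vs 16 -> take 16
  B is exhausted; append the rest of A: [22, 29]
Final answer: [1, 6, 13, 16, 22, 29]


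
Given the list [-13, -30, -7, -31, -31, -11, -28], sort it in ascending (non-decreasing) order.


Original list: [-13, -30, -7, -31, -31, -11, -28]
Repeatedly take the smallest remaining element:
  Remaining [-13, -30, -7, -31, -31, -11, -28] -> smallest is -31
  Remaining [-13, -30, -7, -31, -11, -28] -> smallest is -31
  Remaining [-13, -30, -7, -11, -28] -> smallest is -30
  Remaining [-13, -7, -11, -28] -> smallest is -28
  Remaining [-13, -7, -11] -> smallest is -13
  Remaining [-7, -11] -> smallest is -11
  Remaining [-7] -> smallest is -7
Collecting the picks in order gives the sorted list.
Final answer: [-31, -31, -30, -28, -13, -11, -7]


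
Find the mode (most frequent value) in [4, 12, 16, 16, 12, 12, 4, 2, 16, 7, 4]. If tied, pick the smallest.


Count the frequency of each value:
  2 appears 1 time(s)
  4 appears 3 time(s)
  7 appears 1 time(s)
  12 appears 3 time(s)
  16 appears 3 time(s)
Maximum frequency is 3.
Values reaching that frequency: [4, 12, 16]; the smallest is 4.
Final answer: 4


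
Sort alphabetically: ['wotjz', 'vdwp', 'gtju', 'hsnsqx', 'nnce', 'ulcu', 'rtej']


Compare strings character by character (the first differing letter decides):
  'gtju' < 'hsnsqx' since 'g' < 'h' at position 1
  'hsnsqx' < 'nnce' since 'h' < 'n' at position 1
  'nnce' < 'rtej' since 'n' < 'r' at position 1
  'rtej' < 'ulcu' since 'r' < 'u' at position 1
  'ulcu' < 'vdwp' since 'u' < 'v' at position 1
  'vdwp' < 'wotjz' since 'v' < 'w' at position 1
Chaining these comparisons gives the alphabetical order.
Final answer: ['gtju', 'hsnsqx', 'nnce', 'rtej', 'ulcu', 'vdwp', 'wotjz']


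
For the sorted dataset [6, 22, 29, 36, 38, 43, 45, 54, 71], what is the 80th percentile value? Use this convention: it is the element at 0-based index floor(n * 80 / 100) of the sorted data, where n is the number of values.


The dataset has n = 9 elements.
Index = floor(9 * 80 / 100) = floor(720 / 100) = floor(7.2) = 7
Counting from index 0 in the sorted data, the element at index 7 is 54.
Final answer: 54


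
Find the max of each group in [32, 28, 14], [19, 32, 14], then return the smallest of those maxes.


Find max of each group:
  Group 1: [32, 28, 14] -> max = 32
  Group 2: [19, 32, 14] -> max = 32
Maxes: [32, 32]
Minimum of maxes = 32
Final answer: 32


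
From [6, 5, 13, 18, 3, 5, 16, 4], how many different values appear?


List all unique values:
Distinct values: [3, 4, 5, 6, 13, 16, 18]
Count = 7
Final answer: 7


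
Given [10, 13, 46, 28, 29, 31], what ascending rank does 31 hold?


Sort ascending: [10, 13, 28, 29, 31, 46]
Find 31 in the sorted list.
31 is at position 5 (1-indexed).
Final answer: 5


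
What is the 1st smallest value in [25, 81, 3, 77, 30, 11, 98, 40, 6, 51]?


Sort ascending: [3, 6, 11, 25, 30, 40, 51, 77, 81, 98]
The 1st element (1-indexed) is at index 0.
Value = 3
Final answer: 3


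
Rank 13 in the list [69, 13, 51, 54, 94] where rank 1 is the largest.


Sort descending: [94, 69, 54, 51, 13]
Find 13 in the sorted list.
13 is at position 5.
Final answer: 5


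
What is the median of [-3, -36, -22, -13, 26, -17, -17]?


First, sort the list: [-36, -22, -17, -17, -13, -3, 26]
The list has 7 elements (odd count).
The middle index is 3 (0-based), and the element there is -17.
Final answer: -17


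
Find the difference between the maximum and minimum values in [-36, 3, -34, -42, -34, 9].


Maximum value: 9
Minimum value: -42
Range = 9 - (-42) = 51
Final answer: 51


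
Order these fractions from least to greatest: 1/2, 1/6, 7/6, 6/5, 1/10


Convert to decimal for comparison:
  1/2 = 0.5
  1/6 = 0.1667
  7/6 = 1.1667
  6/5 = 1.2
  1/10 = 0.1
Decimals in increasing order: 0.1 < 0.1667 < 0.5 < 1.1667 < 1.2
Writing each back as its fraction gives the sorted order.
Final answer: 1/10, 1/6, 1/2, 7/6, 6/5


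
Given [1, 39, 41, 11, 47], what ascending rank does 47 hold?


Sort ascending: [1, 11, 39, 41, 47]
Find 47 in the sorted list.
47 is at position 5 (1-indexed).
Final answer: 5


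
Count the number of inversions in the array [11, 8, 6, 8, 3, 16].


For each element, count the later elements that are smaller than it:
  11 (index 0): smaller elements after it = [8, 6, 8, 3] -> 4
  8 (index 1): smaller elements after it = [6, 3] -> 2
  6 (index 2): smaller elements after it = [3] -> 1
  8 (index 3): smaller elements after it = [3] -> 1
  3 (index 4): smaller elements after it = [] -> 0
Total inversions = 4 + 2 + 1 + 1 + 0 = 8
Final answer: 8


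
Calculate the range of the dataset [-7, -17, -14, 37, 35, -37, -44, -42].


Maximum value: 37
Minimum value: -44
Range = 37 - (-44) = 81
Final answer: 81


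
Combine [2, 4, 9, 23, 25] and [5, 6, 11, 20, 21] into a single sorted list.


List A: [2, 4, 9, 23, 25]
List B: [5, 6, 11, 20, 21]
Repeatedly compare the front elements and take the smaller:
  2 vs 5 -> take 2
  4 vs 5 -> take 4
  9 vs 5 -> take 5
  9 vs 6 -> take 6
  9 vs 11 -> take 9
  23 vs 11 -> take 11
  23 vs 20 -> take 20
  23 vs 21 -> take 21
  B is exhausted; append the rest of A: [23, 25]
Final answer: [2, 4, 5, 6, 9, 11, 20, 21, 23, 25]


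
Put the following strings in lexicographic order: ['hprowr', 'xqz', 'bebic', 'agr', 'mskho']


Compare strings character by character (the first differing letter decides):
  'agr' < 'bebic' since 'a' < 'b' at position 1
  'bebic' < 'hprowr' since 'b' < 'h' at position 1
  'hprowr' < 'mskho' since 'h' < 'm' at position 1
  'mskho' < 'xqz' since 'm' < 'x' at position 1
Chaining these comparisons gives the alphabetical order.
Final answer: ['agr', 'bebic', 'hprowr', 'mskho', 'xqz']


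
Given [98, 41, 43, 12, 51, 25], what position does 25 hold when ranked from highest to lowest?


Sort descending: [98, 51, 43, 41, 25, 12]
Find 25 in the sorted list.
25 is at position 5.
Final answer: 5


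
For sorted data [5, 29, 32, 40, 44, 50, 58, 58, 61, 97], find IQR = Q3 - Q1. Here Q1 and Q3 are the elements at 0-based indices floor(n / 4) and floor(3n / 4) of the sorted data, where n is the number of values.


The data has n = 10 elements.
Q1 index = floor(10 / 4) = floor(2.5) = 2; Q3 index = floor(3 * 10 / 4) = floor(7.5) = 7
Q1 = element at index 2 = 32
Q3 = element at index 7 = 58
IQR = 58 - 32 = 26
Final answer: 26


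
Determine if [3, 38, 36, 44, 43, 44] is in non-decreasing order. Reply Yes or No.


Check consecutive pairs:
  3 <= 38? True
  38 <= 36? False
  36 <= 44? True
  44 <= 43? False
  43 <= 44? True
2 consecutive pair(s) are out of order, so the list is not sorted.
Final answer: No


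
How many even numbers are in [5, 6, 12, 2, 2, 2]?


Check each element:
  5 is odd
  6 is even
  12 is even
  2 is even
  2 is even
  2 is even
Evens: [6, 12, 2, 2, 2]
Count of evens = 5
Final answer: 5


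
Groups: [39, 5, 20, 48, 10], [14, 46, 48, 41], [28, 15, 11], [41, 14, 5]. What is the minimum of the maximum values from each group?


Find max of each group:
  Group 1: [39, 5, 20, 48, 10] -> max = 48
  Group 2: [14, 46, 48, 41] -> max = 48
  Group 3: [28, 15, 11] -> max = 28
  Group 4: [41, 14, 5] -> max = 41
Maxes: [48, 48, 28, 41]
Minimum of maxes = 28
Final answer: 28


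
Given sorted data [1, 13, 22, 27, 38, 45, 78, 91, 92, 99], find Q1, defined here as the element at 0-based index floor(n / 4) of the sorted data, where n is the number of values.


The list has n = 10 elements.
Q1 index = floor(10 / 4) = floor(2.5) = 2
Counting from index 0 in the sorted data, the element at index 2 is 22.
Final answer: 22


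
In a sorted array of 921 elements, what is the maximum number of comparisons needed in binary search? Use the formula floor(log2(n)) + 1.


Binary search halves the search space each step.
Maximum comparisons = floor(log2(921)) + 1
log2(921) = 9.8471
floor(log2(921)) = 9, so 9 + 1 = 10
Final answer: 10


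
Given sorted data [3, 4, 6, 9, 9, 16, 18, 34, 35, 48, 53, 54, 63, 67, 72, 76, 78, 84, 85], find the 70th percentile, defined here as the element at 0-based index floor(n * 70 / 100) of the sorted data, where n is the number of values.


The dataset has n = 19 elements.
Index = floor(19 * 70 / 100) = floor(1330 / 100) = floor(13.3) = 13
Counting from index 0 in the sorted data, the element at index 13 is 67.
Final answer: 67


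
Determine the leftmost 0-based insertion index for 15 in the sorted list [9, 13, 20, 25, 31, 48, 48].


List is sorted: [9, 13, 20, 25, 31, 48, 48]
We need the leftmost position where 15 can be inserted, i.e. the first index whose element is >= 15 (or the end of the list if none is).
Binary search with low=0, high=7 (0-based indices):
  low=0, high=7, mid=3: a[3]=25 >= 15, so high = 3
  low=0, high=3, mid=1: a[1]=13 < 15, so low = 2
  low=2, high=3, mid=2: a[2]=20 >= 15, so high = 2
Now low = high = 2, so the insertion index is 2.
Final answer: 2


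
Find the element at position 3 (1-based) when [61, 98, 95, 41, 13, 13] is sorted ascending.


Sort ascending: [13, 13, 41, 61, 95, 98]
The 3rd element (1-indexed) is at index 2.
Value = 41
Final answer: 41


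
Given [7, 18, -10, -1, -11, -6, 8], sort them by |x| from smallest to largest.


Compute absolute values:
  |7| = 7
  |18| = 18
  |-10| = 10
  |-1| = 1
  |-11| = 11
  |-6| = 6
  |8| = 8
Absolute values in increasing order: 1 < 6 < 7 < 8 < 10 < 11 < 18
Listing the original numbers in that order gives the answer.
Final answer: [-1, -6, 7, 8, -10, -11, 18]


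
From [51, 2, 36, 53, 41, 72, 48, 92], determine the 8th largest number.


Sort descending: [92, 72, 53, 51, 48, 41, 36, 2]
The 8th element (1-indexed) is at index 7.
Value = 2
Final answer: 2


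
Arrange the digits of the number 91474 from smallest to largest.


The number 91474 has digits: 9, 1, 4, 7, 4
Sorted: 1, 4, 4, 7, 9
Joining the sorted digits gives the result.
Final answer: 14479


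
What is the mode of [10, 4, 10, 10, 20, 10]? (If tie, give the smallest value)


Count the frequency of each value:
  4 appears 1 time(s)
  10 appears 4 time(s)
  20 appears 1 time(s)
Maximum frequency is 4.
Only 10 reaches that frequency, so it is the mode.
Final answer: 10


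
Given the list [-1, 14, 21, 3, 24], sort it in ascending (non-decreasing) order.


Original list: [-1, 14, 21, 3, 24]
Repeatedly take the smallest remaining element:
  Remaining [-1, 14, 21, 3, 24] -> smallest is -1
  Remaining [14, 21, 3, 24] -> smallest is 3
  Remaining [14, 21, 24] -> smallest is 14
  Remaining [21, 24] -> smallest is 21
  Remaining [24] -> smallest is 24
Collecting the picks in order gives the sorted list.
Final answer: [-1, 3, 14, 21, 24]


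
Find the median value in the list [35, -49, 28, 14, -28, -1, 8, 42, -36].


First, sort the list: [-49, -36, -28, -1, 8, 14, 28, 35, 42]
The list has 9 elements (odd count).
The middle index is 4 (0-based), and the element there is 8.
Final answer: 8


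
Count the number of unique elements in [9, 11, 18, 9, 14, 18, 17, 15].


List all unique values:
Distinct values: [9, 11, 14, 15, 17, 18]
Count = 6
Final answer: 6


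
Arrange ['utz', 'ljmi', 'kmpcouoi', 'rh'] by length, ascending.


Compute lengths:
  'utz' has length 3
  'ljmi' has length 4
  'kmpcouoi' has length 8
  'rh' has length 2
Lengths in increasing order: 2 < 3 < 4 < 8
Listing the words in that order gives the answer.
Final answer: ['rh', 'utz', 'ljmi', 'kmpcouoi']


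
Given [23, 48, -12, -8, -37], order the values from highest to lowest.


Original list: [23, 48, -12, -8, -37]
Repeatedly take the largest remaining element:
  Remaining [23, 48, -12, -8, -37] -> largest is 48
  Remaining [23, -12, -8, -37] -> largest is 23
  Remaining [-12, -8, -37] -> largest is -8
  Remaining [-12, -37] -> largest is -12
  Remaining [-37] -> largest is -37
Collecting the picks in order gives the descending list.
Final answer: [48, 23, -8, -12, -37]


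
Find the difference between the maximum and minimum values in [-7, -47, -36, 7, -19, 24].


Maximum value: 24
Minimum value: -47
Range = 24 - (-47) = 71
Final answer: 71


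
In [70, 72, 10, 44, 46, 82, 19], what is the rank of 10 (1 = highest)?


Sort descending: [82, 72, 70, 46, 44, 19, 10]
Find 10 in the sorted list.
10 is at position 7.
Final answer: 7


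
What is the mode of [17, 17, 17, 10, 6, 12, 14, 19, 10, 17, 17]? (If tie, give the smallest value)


Count the frequency of each value:
  6 appears 1 time(s)
  10 appears 2 time(s)
  12 appears 1 time(s)
  14 appears 1 time(s)
  17 appears 5 time(s)
  19 appears 1 time(s)
Maximum frequency is 5.
Only 17 reaches that frequency, so it is the mode.
Final answer: 17


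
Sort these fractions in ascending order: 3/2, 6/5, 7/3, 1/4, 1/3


Convert to decimal for comparison:
  3/2 = 1.5
  6/5 = 1.2
  7/3 = 2.3333
  1/4 = 0.25
  1/3 = 0.3333
Decimals in increasing order: 0.25 < 0.3333 < 1.2 < 1.5 < 2.3333
Writing each back as its fraction gives the sorted order.
Final answer: 1/4, 1/3, 6/5, 3/2, 7/3


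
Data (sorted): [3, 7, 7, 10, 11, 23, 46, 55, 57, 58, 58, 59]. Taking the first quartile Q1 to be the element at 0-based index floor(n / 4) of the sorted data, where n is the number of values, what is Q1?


The list has n = 12 elements.
Q1 index = floor(12 / 4) = floor(3) = 3
Counting from index 0 in the sorted data, the element at index 3 is 10.
Final answer: 10


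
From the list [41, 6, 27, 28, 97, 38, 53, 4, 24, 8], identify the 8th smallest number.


Sort ascending: [4, 6, 8, 24, 27, 28, 38, 41, 53, 97]
The 8th element (1-indexed) is at index 7.
Value = 41
Final answer: 41


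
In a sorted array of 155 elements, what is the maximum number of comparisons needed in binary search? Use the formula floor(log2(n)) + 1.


Binary search halves the search space each step.
Maximum comparisons = floor(log2(155)) + 1
log2(155) = 7.2761
floor(log2(155)) = 7, so 7 + 1 = 8
Final answer: 8


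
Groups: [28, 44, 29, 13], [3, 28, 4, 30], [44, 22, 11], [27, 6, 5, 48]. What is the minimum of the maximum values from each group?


Find max of each group:
  Group 1: [28, 44, 29, 13] -> max = 44
  Group 2: [3, 28, 4, 30] -> max = 30
  Group 3: [44, 22, 11] -> max = 44
  Group 4: [27, 6, 5, 48] -> max = 48
Maxes: [44, 30, 44, 48]
Minimum of maxes = 30
Final answer: 30


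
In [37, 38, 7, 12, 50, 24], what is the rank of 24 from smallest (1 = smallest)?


Sort ascending: [7, 12, 24, 37, 38, 50]
Find 24 in the sorted list.
24 is at position 3 (1-indexed).
Final answer: 3


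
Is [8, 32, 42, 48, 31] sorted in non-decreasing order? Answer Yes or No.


Check consecutive pairs:
  8 <= 32? True
  32 <= 42? True
  42 <= 48? True
  48 <= 31? False
1 consecutive pair(s) are out of order, so the list is not sorted.
Final answer: No


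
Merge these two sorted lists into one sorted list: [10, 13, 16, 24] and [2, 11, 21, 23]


List A: [10, 13, 16, 24]
List B: [2, 11, 21, 23]
Repeatedly compare the front elements and take the smaller:
  10 vs 2 -> take 2
  10 vs 11 -> take 10
  13 vs 11 -> take 11
  13 vs 21 -> take 13
  16 vs 21 -> take 16
  24 vs 21 -> take 21
  24 vs 23 -> take 23
  B is exhausted; append the rest of A: [24]
Final answer: [2, 10, 11, 13, 16, 21, 23, 24]


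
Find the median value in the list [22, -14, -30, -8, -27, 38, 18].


First, sort the list: [-30, -27, -14, -8, 18, 22, 38]
The list has 7 elements (odd count).
The middle index is 3 (0-based), and the element there is -8.
Final answer: -8


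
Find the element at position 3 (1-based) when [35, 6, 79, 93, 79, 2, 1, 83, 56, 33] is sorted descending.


Sort descending: [93, 83, 79, 79, 56, 35, 33, 6, 2, 1]
The 3rd element (1-indexed) is at index 2.
Value = 79
Final answer: 79


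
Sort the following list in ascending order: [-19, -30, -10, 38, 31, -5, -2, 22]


Original list: [-19, -30, -10, 38, 31, -5, -2, 22]
Repeatedly take the smallest remaining element:
  Remaining [-19, -30, -10, 38, 31, -5, -2, 22] -> smallest is -30
  Remaining [-19, -10, 38, 31, -5, -2, 22] -> smallest is -19
  Remaining [-10, 38, 31, -5, -2, 22] -> smallest is -10
  Remaining [38, 31, -5, -2, 22] -> smallest is -5
  Remaining [38, 31, -2, 22] -> smallest is -2
  Remaining [38, 31, 22] -> smallest is 22
  Remaining [38, 31] -> smallest is 31
  Remaining [38] -> smallest is 38
Collecting the picks in order gives the sorted list.
Final answer: [-30, -19, -10, -5, -2, 22, 31, 38]


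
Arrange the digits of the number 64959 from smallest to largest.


The number 64959 has digits: 6, 4, 9, 5, 9
Sorted: 4, 5, 6, 9, 9
Joining the sorted digits gives the result.
Final answer: 45699


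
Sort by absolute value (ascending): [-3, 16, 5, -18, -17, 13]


Compute absolute values:
  |-3| = 3
  |16| = 16
  |5| = 5
  |-18| = 18
  |-17| = 17
  |13| = 13
Absolute values in increasing order: 3 < 5 < 13 < 16 < 17 < 18
Listing the original numbers in that order gives the answer.
Final answer: [-3, 5, 13, 16, -17, -18]


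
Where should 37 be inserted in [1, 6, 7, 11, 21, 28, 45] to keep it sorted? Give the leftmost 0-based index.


List is sorted: [1, 6, 7, 11, 21, 28, 45]
We need the leftmost position where 37 can be inserted, i.e. the first index whose element is >= 37 (or the end of the list if none is).
Binary search with low=0, high=7 (0-based indices):
  low=0, high=7, mid=3: a[3]=11 < 37, so low = 4
  low=4, high=7, mid=5: a[5]=28 < 37, so low = 6
  low=6, high=7, mid=6: a[6]=45 >= 37, so high = 6
Now low = high = 6, so the insertion index is 6.
Final answer: 6


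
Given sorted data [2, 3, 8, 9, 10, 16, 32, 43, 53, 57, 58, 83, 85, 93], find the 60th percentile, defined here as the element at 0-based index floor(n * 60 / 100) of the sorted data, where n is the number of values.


The dataset has n = 14 elements.
Index = floor(14 * 60 / 100) = floor(840 / 100) = floor(8.4) = 8
Counting from index 0 in the sorted data, the element at index 8 is 53.
Final answer: 53


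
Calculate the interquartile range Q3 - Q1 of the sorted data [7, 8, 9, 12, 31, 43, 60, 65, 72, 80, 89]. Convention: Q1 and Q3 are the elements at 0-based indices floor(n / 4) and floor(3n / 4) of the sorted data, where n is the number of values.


The data has n = 11 elements.
Q1 index = floor(11 / 4) = floor(2.75) = 2; Q3 index = floor(3 * 11 / 4) = floor(8.25) = 8
Q1 = element at index 2 = 9
Q3 = element at index 8 = 72
IQR = 72 - 9 = 63
Final answer: 63


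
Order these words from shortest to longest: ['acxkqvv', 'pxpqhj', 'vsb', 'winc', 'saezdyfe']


Compute lengths:
  'acxkqvv' has length 7
  'pxpqhj' has length 6
  'vsb' has length 3
  'winc' has length 4
  'saezdyfe' has length 8
Lengths in increasing order: 3 < 4 < 6 < 7 < 8
Listing the words in that order gives the answer.
Final answer: ['vsb', 'winc', 'pxpqhj', 'acxkqvv', 'saezdyfe']


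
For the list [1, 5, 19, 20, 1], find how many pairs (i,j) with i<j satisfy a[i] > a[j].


For each element, count the later elements that are smaller than it:
  1 (index 0): smaller elements after it = [] -> 0
  5 (index 1): smaller elements after it = [1] -> 1
  19 (index 2): smaller elements after it = [1] -> 1
  20 (index 3): smaller elements after it = [1] -> 1
Total inversions = 0 + 1 + 1 + 1 = 3
Final answer: 3


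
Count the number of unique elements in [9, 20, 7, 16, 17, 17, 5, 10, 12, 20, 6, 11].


List all unique values:
Distinct values: [5, 6, 7, 9, 10, 11, 12, 16, 17, 20]
Count = 10
Final answer: 10


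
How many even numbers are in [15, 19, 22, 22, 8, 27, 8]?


Check each element:
  15 is odd
  19 is odd
  22 is even
  22 is even
  8 is even
  27 is odd
  8 is even
Evens: [22, 22, 8, 8]
Count of evens = 4
Final answer: 4


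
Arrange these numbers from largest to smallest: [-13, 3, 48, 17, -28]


Original list: [-13, 3, 48, 17, -28]
Repeatedly take the largest remaining element:
  Remaining [-13, 3, 48, 17, -28] -> largest is 48
  Remaining [-13, 3, 17, -28] -> largest is 17
  Remaining [-13, 3, -28] -> largest is 3
  Remaining [-13, -28] -> largest is -13
  Remaining [-28] -> largest is -28
Collecting the picks in order gives the descending list.
Final answer: [48, 17, 3, -13, -28]


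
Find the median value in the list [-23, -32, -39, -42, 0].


First, sort the list: [-42, -39, -32, -23, 0]
The list has 5 elements (odd count).
The middle index is 2 (0-based), and the element there is -32.
Final answer: -32


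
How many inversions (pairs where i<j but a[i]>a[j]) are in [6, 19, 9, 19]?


For each element, count the later elements that are smaller than it:
  6 (index 0): smaller elements after it = [] -> 0
  19 (index 1): smaller elements after it = [9] -> 1
  9 (index 2): smaller elements after it = [] -> 0
Total inversions = 0 + 1 + 0 = 1
Final answer: 1


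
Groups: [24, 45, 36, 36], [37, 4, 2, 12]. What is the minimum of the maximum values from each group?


Find max of each group:
  Group 1: [24, 45, 36, 36] -> max = 45
  Group 2: [37, 4, 2, 12] -> max = 37
Maxes: [45, 37]
Minimum of maxes = 37
Final answer: 37


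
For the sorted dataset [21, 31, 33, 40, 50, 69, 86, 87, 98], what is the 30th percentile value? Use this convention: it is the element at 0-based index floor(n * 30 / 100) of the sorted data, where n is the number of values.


The dataset has n = 9 elements.
Index = floor(9 * 30 / 100) = floor(270 / 100) = floor(2.7) = 2
Counting from index 0 in the sorted data, the element at index 2 is 33.
Final answer: 33


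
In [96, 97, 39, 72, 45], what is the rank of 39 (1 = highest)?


Sort descending: [97, 96, 72, 45, 39]
Find 39 in the sorted list.
39 is at position 5.
Final answer: 5


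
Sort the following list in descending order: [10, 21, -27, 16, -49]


Original list: [10, 21, -27, 16, -49]
Repeatedly take the largest remaining element:
  Remaining [10, 21, -27, 16, -49] -> largest is 21
  Remaining [10, -27, 16, -49] -> largest is 16
  Remaining [10, -27, -49] -> largest is 10
  Remaining [-27, -49] -> largest is -27
  Remaining [-49] -> largest is -49
Collecting the picks in order gives the descending list.
Final answer: [21, 16, 10, -27, -49]


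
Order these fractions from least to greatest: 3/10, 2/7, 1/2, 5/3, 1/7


Convert to decimal for comparison:
  3/10 = 0.3
  2/7 = 0.2857
  1/2 = 0.5
  5/3 = 1.6667
  1/7 = 0.1429
Decimals in increasing order: 0.1429 < 0.2857 < 0.3 < 0.5 < 1.6667
Writing each back as its fraction gives the sorted order.
Final answer: 1/7, 2/7, 3/10, 1/2, 5/3


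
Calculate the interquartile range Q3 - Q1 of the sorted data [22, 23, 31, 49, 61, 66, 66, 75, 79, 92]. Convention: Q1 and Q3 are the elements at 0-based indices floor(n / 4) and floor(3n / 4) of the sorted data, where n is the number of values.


The data has n = 10 elements.
Q1 index = floor(10 / 4) = floor(2.5) = 2; Q3 index = floor(3 * 10 / 4) = floor(7.5) = 7
Q1 = element at index 2 = 31
Q3 = element at index 7 = 75
IQR = 75 - 31 = 44
Final answer: 44


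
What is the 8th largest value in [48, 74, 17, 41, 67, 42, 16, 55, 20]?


Sort descending: [74, 67, 55, 48, 42, 41, 20, 17, 16]
The 8th element (1-indexed) is at index 7.
Value = 17
Final answer: 17


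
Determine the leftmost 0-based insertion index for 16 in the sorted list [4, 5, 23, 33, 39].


List is sorted: [4, 5, 23, 33, 39]
We need the leftmost position where 16 can be inserted, i.e. the first index whose element is >= 16 (or the end of the list if none is).
Binary search with low=0, high=5 (0-based indices):
  low=0, high=5, mid=2: a[2]=23 >= 16, so high = 2
  low=0, high=2, mid=1: a[1]=5 < 16, so low = 2
Now low = high = 2, so the insertion index is 2.
Final answer: 2


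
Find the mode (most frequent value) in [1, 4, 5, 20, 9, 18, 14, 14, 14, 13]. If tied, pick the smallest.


Count the frequency of each value:
  1 appears 1 time(s)
  4 appears 1 time(s)
  5 appears 1 time(s)
  9 appears 1 time(s)
  13 appears 1 time(s)
  14 appears 3 time(s)
  18 appears 1 time(s)
  20 appears 1 time(s)
Maximum frequency is 3.
Only 14 reaches that frequency, so it is the mode.
Final answer: 14


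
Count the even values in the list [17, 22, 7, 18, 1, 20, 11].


Check each element:
  17 is odd
  22 is even
  7 is odd
  18 is even
  1 is odd
  20 is even
  11 is odd
Evens: [22, 18, 20]
Count of evens = 3
Final answer: 3


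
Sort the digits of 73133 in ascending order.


The number 73133 has digits: 7, 3, 1, 3, 3
Sorted: 1, 3, 3, 3, 7
Joining the sorted digits gives the result.
Final answer: 13337


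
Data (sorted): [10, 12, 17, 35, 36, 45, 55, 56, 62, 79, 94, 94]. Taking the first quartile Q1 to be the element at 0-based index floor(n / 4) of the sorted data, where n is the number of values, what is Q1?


The list has n = 12 elements.
Q1 index = floor(12 / 4) = floor(3) = 3
Counting from index 0 in the sorted data, the element at index 3 is 35.
Final answer: 35


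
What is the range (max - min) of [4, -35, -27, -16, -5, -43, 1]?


Maximum value: 4
Minimum value: -43
Range = 4 - (-43) = 47
Final answer: 47


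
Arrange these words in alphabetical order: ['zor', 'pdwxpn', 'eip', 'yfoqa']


Compare strings character by character (the first differing letter decides):
  'eip' < 'pdwxpn' since 'e' < 'p' at position 1
  'pdwxpn' < 'yfoqa' since 'p' < 'y' at position 1
  'yfoqa' < 'zor' since 'y' < 'z' at position 1
Chaining these comparisons gives the alphabetical order.
Final answer: ['eip', 'pdwxpn', 'yfoqa', 'zor']


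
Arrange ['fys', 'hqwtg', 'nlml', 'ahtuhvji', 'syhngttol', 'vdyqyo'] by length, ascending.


Compute lengths:
  'fys' has length 3
  'hqwtg' has length 5
  'nlml' has length 4
  'ahtuhvji' has length 8
  'syhngttol' has length 9
  'vdyqyo' has length 6
Lengths in increasing order: 3 < 4 < 5 < 6 < 8 < 9
Listing the words in that order gives the answer.
Final answer: ['fys', 'nlml', 'hqwtg', 'vdyqyo', 'ahtuhvji', 'syhngttol']


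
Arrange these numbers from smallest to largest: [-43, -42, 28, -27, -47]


Original list: [-43, -42, 28, -27, -47]
Repeatedly take the smallest remaining element:
  Remaining [-43, -42, 28, -27, -47] -> smallest is -47
  Remaining [-43, -42, 28, -27] -> smallest is -43
  Remaining [-42, 28, -27] -> smallest is -42
  Remaining [28, -27] -> smallest is -27
  Remaining [28] -> smallest is 28
Collecting the picks in order gives the sorted list.
Final answer: [-47, -43, -42, -27, 28]


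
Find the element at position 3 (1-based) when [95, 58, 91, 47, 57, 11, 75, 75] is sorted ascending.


Sort ascending: [11, 47, 57, 58, 75, 75, 91, 95]
The 3rd element (1-indexed) is at index 2.
Value = 57
Final answer: 57


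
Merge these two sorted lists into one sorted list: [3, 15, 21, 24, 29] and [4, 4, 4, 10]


List A: [3, 15, 21, 24, 29]
List B: [4, 4, 4, 10]
Repeatedly compare the front elements and take the smaller:
  3 vs 4 -> take 3
  15 vs 4 -> take 4
  15 vs 4 -> take 4
  15 vs 4 -> take 4
  15 vs 10 -> take 10
  B is exhausted; append the rest of A: [15, 21, 24, 29]
Final answer: [3, 4, 4, 4, 10, 15, 21, 24, 29]


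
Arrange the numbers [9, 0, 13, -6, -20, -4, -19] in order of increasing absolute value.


Compute absolute values:
  |9| = 9
  |0| = 0
  |13| = 13
  |-6| = 6
  |-20| = 20
  |-4| = 4
  |-19| = 19
Absolute values in increasing order: 0 < 4 < 6 < 9 < 13 < 19 < 20
Listing the original numbers in that order gives the answer.
Final answer: [0, -4, -6, 9, 13, -19, -20]


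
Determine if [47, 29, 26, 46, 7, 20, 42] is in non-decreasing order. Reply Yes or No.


Check consecutive pairs:
  47 <= 29? False
  29 <= 26? False
  26 <= 46? True
  46 <= 7? False
  7 <= 20? True
  20 <= 42? True
3 consecutive pair(s) are out of order, so the list is not sorted.
Final answer: No


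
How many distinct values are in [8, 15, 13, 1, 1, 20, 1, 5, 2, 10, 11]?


List all unique values:
Distinct values: [1, 2, 5, 8, 10, 11, 13, 15, 20]
Count = 9
Final answer: 9


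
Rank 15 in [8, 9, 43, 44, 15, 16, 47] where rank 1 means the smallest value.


Sort ascending: [8, 9, 15, 16, 43, 44, 47]
Find 15 in the sorted list.
15 is at position 3 (1-indexed).
Final answer: 3


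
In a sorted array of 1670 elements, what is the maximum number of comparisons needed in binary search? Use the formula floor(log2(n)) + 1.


Binary search halves the search space each step.
Maximum comparisons = floor(log2(1670)) + 1
log2(1670) = 10.7056
floor(log2(1670)) = 10, so 10 + 1 = 11
Final answer: 11


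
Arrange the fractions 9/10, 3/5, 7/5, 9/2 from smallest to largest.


Convert to decimal for comparison:
  9/10 = 0.9
  3/5 = 0.6
  7/5 = 1.4
  9/2 = 4.5
Decimals in increasing order: 0.6 < 0.9 < 1.4 < 4.5
Writing each back as its fraction gives the sorted order.
Final answer: 3/5, 9/10, 7/5, 9/2


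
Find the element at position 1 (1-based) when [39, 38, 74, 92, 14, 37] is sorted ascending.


Sort ascending: [14, 37, 38, 39, 74, 92]
The 1st element (1-indexed) is at index 0.
Value = 14
Final answer: 14


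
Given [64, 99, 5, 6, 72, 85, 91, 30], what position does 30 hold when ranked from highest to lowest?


Sort descending: [99, 91, 85, 72, 64, 30, 6, 5]
Find 30 in the sorted list.
30 is at position 6.
Final answer: 6


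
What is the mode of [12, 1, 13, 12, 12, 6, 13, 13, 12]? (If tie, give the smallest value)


Count the frequency of each value:
  1 appears 1 time(s)
  6 appears 1 time(s)
  12 appears 4 time(s)
  13 appears 3 time(s)
Maximum frequency is 4.
Only 12 reaches that frequency, so it is the mode.
Final answer: 12


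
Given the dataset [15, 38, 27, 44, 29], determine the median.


First, sort the list: [15, 27, 29, 38, 44]
The list has 5 elements (odd count).
The middle index is 2 (0-based), and the element there is 29.
Final answer: 29


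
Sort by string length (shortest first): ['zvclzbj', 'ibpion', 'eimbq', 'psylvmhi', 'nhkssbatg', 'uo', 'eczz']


Compute lengths:
  'zvclzbj' has length 7
  'ibpion' has length 6
  'eimbq' has length 5
  'psylvmhi' has length 8
  'nhkssbatg' has length 9
  'uo' has length 2
  'eczz' has length 4
Lengths in increasing order: 2 < 4 < 5 < 6 < 7 < 8 < 9
Listing the words in that order gives the answer.
Final answer: ['uo', 'eczz', 'eimbq', 'ibpion', 'zvclzbj', 'psylvmhi', 'nhkssbatg']


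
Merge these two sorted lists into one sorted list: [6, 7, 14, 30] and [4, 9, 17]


List A: [6, 7, 14, 30]
List B: [4, 9, 17]
Repeatedly compare the front elements and take the smaller:
  6 vs 4 -> take 4
  6 vs 9 -> take 6
  7 vs 9 -> take 7
  14 vs 9 -> take 9
  14 vs 17 -> take 14
  30 vs 17 -> take 17
  B is exhausted; append the rest of A: [30]
Final answer: [4, 6, 7, 9, 14, 17, 30]
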